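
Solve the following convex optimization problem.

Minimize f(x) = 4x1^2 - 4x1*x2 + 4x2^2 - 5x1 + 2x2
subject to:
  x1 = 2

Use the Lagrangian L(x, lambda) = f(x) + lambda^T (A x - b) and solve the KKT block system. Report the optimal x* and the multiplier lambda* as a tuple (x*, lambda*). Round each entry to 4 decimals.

Form the Lagrangian:
  L(x, lambda) = (1/2) x^T Q x + c^T x + lambda^T (A x - b)
Stationarity (grad_x L = 0): Q x + c + A^T lambda = 0.
Primal feasibility: A x = b.

This gives the KKT block system:
  [ Q   A^T ] [ x     ]   [-c ]
  [ A    0  ] [ lambda ] = [ b ]

Solving the linear system:
  x*      = (2, 0.75)
  lambda* = (-8)
  f(x*)   = 3.75

x* = (2, 0.75), lambda* = (-8)


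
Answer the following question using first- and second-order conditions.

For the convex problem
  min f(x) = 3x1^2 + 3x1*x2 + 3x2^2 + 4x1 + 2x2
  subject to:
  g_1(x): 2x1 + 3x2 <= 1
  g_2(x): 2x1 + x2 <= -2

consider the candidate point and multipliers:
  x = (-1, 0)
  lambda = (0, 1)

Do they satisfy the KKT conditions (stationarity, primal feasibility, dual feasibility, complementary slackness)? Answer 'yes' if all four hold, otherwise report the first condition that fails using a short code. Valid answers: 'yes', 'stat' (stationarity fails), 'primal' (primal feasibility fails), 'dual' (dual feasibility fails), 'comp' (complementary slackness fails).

Gradient of f: grad f(x) = Q x + c = (-2, -1)
Constraint values g_i(x) = a_i^T x - b_i:
  g_1((-1, 0)) = -3
  g_2((-1, 0)) = 0
Stationarity residual: grad f(x) + sum_i lambda_i a_i = (0, 0)
  -> stationarity OK
Primal feasibility (all g_i <= 0): OK
Dual feasibility (all lambda_i >= 0): OK
Complementary slackness (lambda_i * g_i(x) = 0 for all i): OK

Verdict: yes, KKT holds.

yes


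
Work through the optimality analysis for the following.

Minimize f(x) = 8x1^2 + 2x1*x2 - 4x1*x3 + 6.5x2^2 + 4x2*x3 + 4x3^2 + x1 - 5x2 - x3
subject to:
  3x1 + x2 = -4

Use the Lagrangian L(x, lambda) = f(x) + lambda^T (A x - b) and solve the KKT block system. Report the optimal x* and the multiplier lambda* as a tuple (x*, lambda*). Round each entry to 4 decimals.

Form the Lagrangian:
  L(x, lambda) = (1/2) x^T Q x + c^T x + lambda^T (A x - b)
Stationarity (grad_x L = 0): Q x + c + A^T lambda = 0.
Primal feasibility: A x = b.

This gives the KKT block system:
  [ Q   A^T ] [ x     ]   [-c ]
  [ A    0  ] [ lambda ] = [ b ]

Solving the linear system:
  x*      = (-1.4607, 0.382, -0.7963)
  lambda* = (6.1404)
  f(x*)   = 10.9937

x* = (-1.4607, 0.382, -0.7963), lambda* = (6.1404)


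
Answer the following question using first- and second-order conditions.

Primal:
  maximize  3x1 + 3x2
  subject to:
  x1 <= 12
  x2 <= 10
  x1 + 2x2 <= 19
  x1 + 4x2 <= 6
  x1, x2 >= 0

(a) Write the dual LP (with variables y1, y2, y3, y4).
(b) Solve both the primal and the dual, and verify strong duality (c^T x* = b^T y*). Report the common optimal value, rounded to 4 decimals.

The standard primal-dual pair for 'max c^T x s.t. A x <= b, x >= 0' is:
  Dual:  min b^T y  s.t.  A^T y >= c,  y >= 0.

So the dual LP is:
  minimize  12y1 + 10y2 + 19y3 + 6y4
  subject to:
    y1 + y3 + y4 >= 3
    y2 + 2y3 + 4y4 >= 3
    y1, y2, y3, y4 >= 0

Solving the primal: x* = (6, 0).
  primal value c^T x* = 18.
Solving the dual: y* = (0, 0, 0, 3).
  dual value b^T y* = 18.
Strong duality: c^T x* = b^T y*. Confirmed.

18


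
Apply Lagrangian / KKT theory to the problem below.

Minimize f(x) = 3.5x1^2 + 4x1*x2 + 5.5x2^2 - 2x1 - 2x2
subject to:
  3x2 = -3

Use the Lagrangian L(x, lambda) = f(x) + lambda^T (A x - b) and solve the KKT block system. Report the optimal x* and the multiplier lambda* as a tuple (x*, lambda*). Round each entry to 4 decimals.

Form the Lagrangian:
  L(x, lambda) = (1/2) x^T Q x + c^T x + lambda^T (A x - b)
Stationarity (grad_x L = 0): Q x + c + A^T lambda = 0.
Primal feasibility: A x = b.

This gives the KKT block system:
  [ Q   A^T ] [ x     ]   [-c ]
  [ A    0  ] [ lambda ] = [ b ]

Solving the linear system:
  x*      = (0.8571, -1)
  lambda* = (3.1905)
  f(x*)   = 4.9286

x* = (0.8571, -1), lambda* = (3.1905)


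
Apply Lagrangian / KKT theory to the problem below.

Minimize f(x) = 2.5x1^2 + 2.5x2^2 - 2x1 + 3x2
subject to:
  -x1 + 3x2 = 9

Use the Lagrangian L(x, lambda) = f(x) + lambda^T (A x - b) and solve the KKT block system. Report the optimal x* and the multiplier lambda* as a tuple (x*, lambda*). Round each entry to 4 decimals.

Form the Lagrangian:
  L(x, lambda) = (1/2) x^T Q x + c^T x + lambda^T (A x - b)
Stationarity (grad_x L = 0): Q x + c + A^T lambda = 0.
Primal feasibility: A x = b.

This gives the KKT block system:
  [ Q   A^T ] [ x     ]   [-c ]
  [ A    0  ] [ lambda ] = [ b ]

Solving the linear system:
  x*      = (-0.72, 2.76)
  lambda* = (-5.6)
  f(x*)   = 30.06

x* = (-0.72, 2.76), lambda* = (-5.6)


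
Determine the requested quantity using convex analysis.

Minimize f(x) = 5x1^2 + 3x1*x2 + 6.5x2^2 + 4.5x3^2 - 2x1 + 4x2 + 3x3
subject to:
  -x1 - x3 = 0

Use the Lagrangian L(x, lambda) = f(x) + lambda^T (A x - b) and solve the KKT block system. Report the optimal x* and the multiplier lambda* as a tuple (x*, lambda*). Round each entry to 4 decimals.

Form the Lagrangian:
  L(x, lambda) = (1/2) x^T Q x + c^T x + lambda^T (A x - b)
Stationarity (grad_x L = 0): Q x + c + A^T lambda = 0.
Primal feasibility: A x = b.

This gives the KKT block system:
  [ Q   A^T ] [ x     ]   [-c ]
  [ A    0  ] [ lambda ] = [ b ]

Solving the linear system:
  x*      = (0.3235, -0.3824, -0.3235)
  lambda* = (0.0882)
  f(x*)   = -1.5735

x* = (0.3235, -0.3824, -0.3235), lambda* = (0.0882)


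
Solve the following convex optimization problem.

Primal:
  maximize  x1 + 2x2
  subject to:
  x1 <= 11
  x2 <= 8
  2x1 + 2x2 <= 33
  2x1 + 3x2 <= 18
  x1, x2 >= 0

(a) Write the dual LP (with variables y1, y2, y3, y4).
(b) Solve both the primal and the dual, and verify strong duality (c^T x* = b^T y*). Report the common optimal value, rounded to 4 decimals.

The standard primal-dual pair for 'max c^T x s.t. A x <= b, x >= 0' is:
  Dual:  min b^T y  s.t.  A^T y >= c,  y >= 0.

So the dual LP is:
  minimize  11y1 + 8y2 + 33y3 + 18y4
  subject to:
    y1 + 2y3 + 2y4 >= 1
    y2 + 2y3 + 3y4 >= 2
    y1, y2, y3, y4 >= 0

Solving the primal: x* = (0, 6).
  primal value c^T x* = 12.
Solving the dual: y* = (0, 0, 0, 0.6667).
  dual value b^T y* = 12.
Strong duality: c^T x* = b^T y*. Confirmed.

12


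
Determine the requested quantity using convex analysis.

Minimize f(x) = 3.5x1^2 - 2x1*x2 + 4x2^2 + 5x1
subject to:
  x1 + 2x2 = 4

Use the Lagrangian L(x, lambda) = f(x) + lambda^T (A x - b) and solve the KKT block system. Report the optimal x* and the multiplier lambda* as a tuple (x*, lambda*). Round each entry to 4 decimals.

Form the Lagrangian:
  L(x, lambda) = (1/2) x^T Q x + c^T x + lambda^T (A x - b)
Stationarity (grad_x L = 0): Q x + c + A^T lambda = 0.
Primal feasibility: A x = b.

This gives the KKT block system:
  [ Q   A^T ] [ x     ]   [-c ]
  [ A    0  ] [ lambda ] = [ b ]

Solving the linear system:
  x*      = (0.6364, 1.6818)
  lambda* = (-6.0909)
  f(x*)   = 13.7727

x* = (0.6364, 1.6818), lambda* = (-6.0909)


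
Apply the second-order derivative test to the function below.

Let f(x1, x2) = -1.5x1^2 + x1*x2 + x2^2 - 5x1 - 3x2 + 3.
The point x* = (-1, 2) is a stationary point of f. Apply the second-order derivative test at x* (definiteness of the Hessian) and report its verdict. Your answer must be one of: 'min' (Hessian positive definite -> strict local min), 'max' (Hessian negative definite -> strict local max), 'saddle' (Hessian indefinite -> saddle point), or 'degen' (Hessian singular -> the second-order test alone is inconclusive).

Compute the Hessian H = grad^2 f:
  H = [[-3, 1], [1, 2]]
Verify stationarity: grad f(x*) = H x* + g = (0, 0).
Eigenvalues of H: -3.1926, 2.1926.
Eigenvalues have mixed signs, so H is indefinite -> x* is a saddle point.

saddle


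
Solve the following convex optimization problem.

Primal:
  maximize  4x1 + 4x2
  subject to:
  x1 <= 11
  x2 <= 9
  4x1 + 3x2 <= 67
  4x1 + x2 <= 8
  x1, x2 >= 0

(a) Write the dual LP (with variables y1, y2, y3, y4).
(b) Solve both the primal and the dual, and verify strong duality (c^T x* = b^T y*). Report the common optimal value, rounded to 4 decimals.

The standard primal-dual pair for 'max c^T x s.t. A x <= b, x >= 0' is:
  Dual:  min b^T y  s.t.  A^T y >= c,  y >= 0.

So the dual LP is:
  minimize  11y1 + 9y2 + 67y3 + 8y4
  subject to:
    y1 + 4y3 + 4y4 >= 4
    y2 + 3y3 + y4 >= 4
    y1, y2, y3, y4 >= 0

Solving the primal: x* = (0, 8).
  primal value c^T x* = 32.
Solving the dual: y* = (0, 0, 0, 4).
  dual value b^T y* = 32.
Strong duality: c^T x* = b^T y*. Confirmed.

32


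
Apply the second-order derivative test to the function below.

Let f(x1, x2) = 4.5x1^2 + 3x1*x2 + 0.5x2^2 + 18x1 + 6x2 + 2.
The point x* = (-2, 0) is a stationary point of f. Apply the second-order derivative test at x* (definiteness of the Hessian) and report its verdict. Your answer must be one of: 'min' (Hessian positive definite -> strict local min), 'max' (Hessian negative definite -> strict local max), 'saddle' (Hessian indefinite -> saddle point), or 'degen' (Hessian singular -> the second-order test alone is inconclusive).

Compute the Hessian H = grad^2 f:
  H = [[9, 3], [3, 1]]
Verify stationarity: grad f(x*) = H x* + g = (0, 0).
Eigenvalues of H: 0, 10.
H has a zero eigenvalue (singular; positive semidefinite but not definite), so H is neither positive definite, negative definite, nor indefinite. The second-order test alone is inconclusive -> degen.
(Indeed, f is constant along the null direction of H through x*, so x* is not a strict local extremum.)

degen


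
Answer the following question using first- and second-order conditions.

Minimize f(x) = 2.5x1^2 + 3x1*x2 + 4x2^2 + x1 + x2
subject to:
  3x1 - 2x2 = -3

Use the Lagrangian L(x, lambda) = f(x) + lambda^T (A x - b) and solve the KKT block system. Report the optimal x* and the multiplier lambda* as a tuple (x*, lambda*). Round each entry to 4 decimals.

Form the Lagrangian:
  L(x, lambda) = (1/2) x^T Q x + c^T x + lambda^T (A x - b)
Stationarity (grad_x L = 0): Q x + c + A^T lambda = 0.
Primal feasibility: A x = b.

This gives the KKT block system:
  [ Q   A^T ] [ x     ]   [-c ]
  [ A    0  ] [ lambda ] = [ b ]

Solving the linear system:
  x*      = (-0.7812, 0.3281)
  lambda* = (0.6406)
  f(x*)   = 0.7344

x* = (-0.7812, 0.3281), lambda* = (0.6406)


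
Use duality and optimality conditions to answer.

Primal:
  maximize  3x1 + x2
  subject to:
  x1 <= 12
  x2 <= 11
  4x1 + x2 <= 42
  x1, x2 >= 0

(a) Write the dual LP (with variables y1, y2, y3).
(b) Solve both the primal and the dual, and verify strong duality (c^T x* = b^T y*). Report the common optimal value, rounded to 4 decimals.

The standard primal-dual pair for 'max c^T x s.t. A x <= b, x >= 0' is:
  Dual:  min b^T y  s.t.  A^T y >= c,  y >= 0.

So the dual LP is:
  minimize  12y1 + 11y2 + 42y3
  subject to:
    y1 + 4y3 >= 3
    y2 + y3 >= 1
    y1, y2, y3 >= 0

Solving the primal: x* = (7.75, 11).
  primal value c^T x* = 34.25.
Solving the dual: y* = (0, 0.25, 0.75).
  dual value b^T y* = 34.25.
Strong duality: c^T x* = b^T y*. Confirmed.

34.25


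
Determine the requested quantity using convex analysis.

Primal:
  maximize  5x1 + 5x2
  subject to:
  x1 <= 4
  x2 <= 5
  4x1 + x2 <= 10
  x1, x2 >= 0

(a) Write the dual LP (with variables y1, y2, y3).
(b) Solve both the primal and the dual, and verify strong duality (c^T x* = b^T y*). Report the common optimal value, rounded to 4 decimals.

The standard primal-dual pair for 'max c^T x s.t. A x <= b, x >= 0' is:
  Dual:  min b^T y  s.t.  A^T y >= c,  y >= 0.

So the dual LP is:
  minimize  4y1 + 5y2 + 10y3
  subject to:
    y1 + 4y3 >= 5
    y2 + y3 >= 5
    y1, y2, y3 >= 0

Solving the primal: x* = (1.25, 5).
  primal value c^T x* = 31.25.
Solving the dual: y* = (0, 3.75, 1.25).
  dual value b^T y* = 31.25.
Strong duality: c^T x* = b^T y*. Confirmed.

31.25


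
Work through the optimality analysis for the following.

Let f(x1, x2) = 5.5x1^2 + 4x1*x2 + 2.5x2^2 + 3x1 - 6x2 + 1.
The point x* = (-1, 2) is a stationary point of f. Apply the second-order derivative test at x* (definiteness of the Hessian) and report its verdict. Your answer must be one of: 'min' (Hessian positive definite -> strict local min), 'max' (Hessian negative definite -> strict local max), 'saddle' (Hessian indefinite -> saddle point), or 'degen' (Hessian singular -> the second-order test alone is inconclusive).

Compute the Hessian H = grad^2 f:
  H = [[11, 4], [4, 5]]
Verify stationarity: grad f(x*) = H x* + g = (0, 0).
Eigenvalues of H: 3, 13.
Both eigenvalues > 0, so H is positive definite -> x* is a strict local min.

min


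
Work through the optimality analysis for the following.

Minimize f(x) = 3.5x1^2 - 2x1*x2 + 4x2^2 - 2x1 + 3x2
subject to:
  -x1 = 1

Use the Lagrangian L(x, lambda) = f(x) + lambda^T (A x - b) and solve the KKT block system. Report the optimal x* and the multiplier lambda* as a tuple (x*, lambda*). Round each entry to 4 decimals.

Form the Lagrangian:
  L(x, lambda) = (1/2) x^T Q x + c^T x + lambda^T (A x - b)
Stationarity (grad_x L = 0): Q x + c + A^T lambda = 0.
Primal feasibility: A x = b.

This gives the KKT block system:
  [ Q   A^T ] [ x     ]   [-c ]
  [ A    0  ] [ lambda ] = [ b ]

Solving the linear system:
  x*      = (-1, -0.625)
  lambda* = (-7.75)
  f(x*)   = 3.9375

x* = (-1, -0.625), lambda* = (-7.75)


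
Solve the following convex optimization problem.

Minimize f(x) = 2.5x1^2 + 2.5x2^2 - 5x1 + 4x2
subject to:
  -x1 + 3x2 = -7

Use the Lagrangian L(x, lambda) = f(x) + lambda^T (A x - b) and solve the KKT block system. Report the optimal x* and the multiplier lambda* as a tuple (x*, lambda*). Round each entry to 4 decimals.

Form the Lagrangian:
  L(x, lambda) = (1/2) x^T Q x + c^T x + lambda^T (A x - b)
Stationarity (grad_x L = 0): Q x + c + A^T lambda = 0.
Primal feasibility: A x = b.

This gives the KKT block system:
  [ Q   A^T ] [ x     ]   [-c ]
  [ A    0  ] [ lambda ] = [ b ]

Solving the linear system:
  x*      = (1.36, -1.88)
  lambda* = (1.8)
  f(x*)   = -0.86

x* = (1.36, -1.88), lambda* = (1.8)


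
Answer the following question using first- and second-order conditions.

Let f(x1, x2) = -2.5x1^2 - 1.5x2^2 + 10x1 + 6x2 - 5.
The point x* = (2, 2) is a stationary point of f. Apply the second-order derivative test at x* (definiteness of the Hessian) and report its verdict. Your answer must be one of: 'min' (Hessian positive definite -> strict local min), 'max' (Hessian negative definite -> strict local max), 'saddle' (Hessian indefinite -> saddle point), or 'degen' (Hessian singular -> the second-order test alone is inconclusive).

Compute the Hessian H = grad^2 f:
  H = [[-5, 0], [0, -3]]
Verify stationarity: grad f(x*) = H x* + g = (0, 0).
Eigenvalues of H: -5, -3.
Both eigenvalues < 0, so H is negative definite -> x* is a strict local max.

max


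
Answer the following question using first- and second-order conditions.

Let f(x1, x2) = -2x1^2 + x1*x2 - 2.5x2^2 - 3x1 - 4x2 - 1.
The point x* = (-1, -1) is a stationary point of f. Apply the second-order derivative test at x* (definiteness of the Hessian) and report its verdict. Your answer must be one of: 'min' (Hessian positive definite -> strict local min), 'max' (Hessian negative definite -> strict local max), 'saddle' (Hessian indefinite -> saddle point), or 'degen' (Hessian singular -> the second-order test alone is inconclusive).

Compute the Hessian H = grad^2 f:
  H = [[-4, 1], [1, -5]]
Verify stationarity: grad f(x*) = H x* + g = (0, 0).
Eigenvalues of H: -5.618, -3.382.
Both eigenvalues < 0, so H is negative definite -> x* is a strict local max.

max


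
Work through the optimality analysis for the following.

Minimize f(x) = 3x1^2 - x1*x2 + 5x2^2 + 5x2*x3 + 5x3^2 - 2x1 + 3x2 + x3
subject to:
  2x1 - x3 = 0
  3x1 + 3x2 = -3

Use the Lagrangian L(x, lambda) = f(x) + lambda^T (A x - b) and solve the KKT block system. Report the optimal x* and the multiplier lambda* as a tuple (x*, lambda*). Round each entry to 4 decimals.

Form the Lagrangian:
  L(x, lambda) = (1/2) x^T Q x + c^T x + lambda^T (A x - b)
Stationarity (grad_x L = 0): Q x + c + A^T lambda = 0.
Primal feasibility: A x = b.

This gives the KKT block system:
  [ Q   A^T ] [ x     ]   [-c ]
  [ A    0  ] [ lambda ] = [ b ]

Solving the linear system:
  x*      = (0.0526, -1.0526, 0.1053)
  lambda* = (-3.2105, 2.3509)
  f(x*)   = 1.9474

x* = (0.0526, -1.0526, 0.1053), lambda* = (-3.2105, 2.3509)


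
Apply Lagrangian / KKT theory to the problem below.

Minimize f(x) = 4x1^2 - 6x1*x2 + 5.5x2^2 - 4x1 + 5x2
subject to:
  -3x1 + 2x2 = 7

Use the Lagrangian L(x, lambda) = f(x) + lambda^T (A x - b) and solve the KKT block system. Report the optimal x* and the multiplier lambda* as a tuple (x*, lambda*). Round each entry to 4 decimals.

Form the Lagrangian:
  L(x, lambda) = (1/2) x^T Q x + c^T x + lambda^T (A x - b)
Stationarity (grad_x L = 0): Q x + c + A^T lambda = 0.
Primal feasibility: A x = b.

This gives the KKT block system:
  [ Q   A^T ] [ x     ]   [-c ]
  [ A    0  ] [ lambda ] = [ b ]

Solving the linear system:
  x*      = (-2.7288, -0.5932)
  lambda* = (-7.4237)
  f(x*)   = 29.9576

x* = (-2.7288, -0.5932), lambda* = (-7.4237)


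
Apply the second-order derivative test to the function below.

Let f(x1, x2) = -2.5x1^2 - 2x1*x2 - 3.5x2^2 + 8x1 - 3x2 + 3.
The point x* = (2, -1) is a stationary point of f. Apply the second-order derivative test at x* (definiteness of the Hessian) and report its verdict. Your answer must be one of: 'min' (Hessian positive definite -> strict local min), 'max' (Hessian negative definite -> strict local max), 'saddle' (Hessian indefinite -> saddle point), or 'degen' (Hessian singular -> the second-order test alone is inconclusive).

Compute the Hessian H = grad^2 f:
  H = [[-5, -2], [-2, -7]]
Verify stationarity: grad f(x*) = H x* + g = (0, 0).
Eigenvalues of H: -8.2361, -3.7639.
Both eigenvalues < 0, so H is negative definite -> x* is a strict local max.

max


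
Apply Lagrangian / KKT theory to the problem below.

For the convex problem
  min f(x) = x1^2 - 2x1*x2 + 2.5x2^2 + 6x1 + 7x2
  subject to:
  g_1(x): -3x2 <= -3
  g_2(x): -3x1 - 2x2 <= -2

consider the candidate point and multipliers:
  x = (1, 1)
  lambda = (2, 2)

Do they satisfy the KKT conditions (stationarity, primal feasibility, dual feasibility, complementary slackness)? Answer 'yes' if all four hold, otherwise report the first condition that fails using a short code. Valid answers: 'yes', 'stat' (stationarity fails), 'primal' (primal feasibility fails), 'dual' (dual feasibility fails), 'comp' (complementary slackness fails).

Gradient of f: grad f(x) = Q x + c = (6, 10)
Constraint values g_i(x) = a_i^T x - b_i:
  g_1((1, 1)) = 0
  g_2((1, 1)) = -3
Stationarity residual: grad f(x) + sum_i lambda_i a_i = (0, 0)
  -> stationarity OK
Primal feasibility (all g_i <= 0): OK
Dual feasibility (all lambda_i >= 0): OK
Complementary slackness (lambda_i * g_i(x) = 0 for all i): FAILS

Verdict: the first failing condition is complementary_slackness -> comp.

comp


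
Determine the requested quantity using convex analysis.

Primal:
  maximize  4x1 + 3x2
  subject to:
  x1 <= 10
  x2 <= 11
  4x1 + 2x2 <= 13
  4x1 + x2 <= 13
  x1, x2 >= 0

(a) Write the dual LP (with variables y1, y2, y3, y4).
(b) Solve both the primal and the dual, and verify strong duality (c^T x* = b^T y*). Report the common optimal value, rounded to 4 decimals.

The standard primal-dual pair for 'max c^T x s.t. A x <= b, x >= 0' is:
  Dual:  min b^T y  s.t.  A^T y >= c,  y >= 0.

So the dual LP is:
  minimize  10y1 + 11y2 + 13y3 + 13y4
  subject to:
    y1 + 4y3 + 4y4 >= 4
    y2 + 2y3 + y4 >= 3
    y1, y2, y3, y4 >= 0

Solving the primal: x* = (0, 6.5).
  primal value c^T x* = 19.5.
Solving the dual: y* = (0, 0, 1.5, 0).
  dual value b^T y* = 19.5.
Strong duality: c^T x* = b^T y*. Confirmed.

19.5


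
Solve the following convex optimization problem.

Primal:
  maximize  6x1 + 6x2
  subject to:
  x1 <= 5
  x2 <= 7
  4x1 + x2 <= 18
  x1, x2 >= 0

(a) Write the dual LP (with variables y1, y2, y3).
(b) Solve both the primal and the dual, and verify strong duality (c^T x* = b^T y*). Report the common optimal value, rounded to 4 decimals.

The standard primal-dual pair for 'max c^T x s.t. A x <= b, x >= 0' is:
  Dual:  min b^T y  s.t.  A^T y >= c,  y >= 0.

So the dual LP is:
  minimize  5y1 + 7y2 + 18y3
  subject to:
    y1 + 4y3 >= 6
    y2 + y3 >= 6
    y1, y2, y3 >= 0

Solving the primal: x* = (2.75, 7).
  primal value c^T x* = 58.5.
Solving the dual: y* = (0, 4.5, 1.5).
  dual value b^T y* = 58.5.
Strong duality: c^T x* = b^T y*. Confirmed.

58.5


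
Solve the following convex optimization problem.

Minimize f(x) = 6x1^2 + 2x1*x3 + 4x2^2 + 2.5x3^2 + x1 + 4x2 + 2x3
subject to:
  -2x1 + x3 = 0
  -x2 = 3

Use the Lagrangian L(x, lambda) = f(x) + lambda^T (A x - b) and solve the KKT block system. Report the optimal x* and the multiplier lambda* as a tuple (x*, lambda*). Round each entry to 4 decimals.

Form the Lagrangian:
  L(x, lambda) = (1/2) x^T Q x + c^T x + lambda^T (A x - b)
Stationarity (grad_x L = 0): Q x + c + A^T lambda = 0.
Primal feasibility: A x = b.

This gives the KKT block system:
  [ Q   A^T ] [ x     ]   [-c ]
  [ A    0  ] [ lambda ] = [ b ]

Solving the linear system:
  x*      = (-0.125, -3, -0.25)
  lambda* = (-0.5, -20)
  f(x*)   = 23.6875

x* = (-0.125, -3, -0.25), lambda* = (-0.5, -20)


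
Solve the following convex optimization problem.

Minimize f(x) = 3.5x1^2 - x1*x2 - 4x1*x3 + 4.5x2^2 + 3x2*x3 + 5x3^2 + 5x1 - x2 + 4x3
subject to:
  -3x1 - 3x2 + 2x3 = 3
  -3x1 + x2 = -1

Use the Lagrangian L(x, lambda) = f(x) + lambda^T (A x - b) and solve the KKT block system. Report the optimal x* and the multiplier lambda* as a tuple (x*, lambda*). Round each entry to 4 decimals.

Form the Lagrangian:
  L(x, lambda) = (1/2) x^T Q x + c^T x + lambda^T (A x - b)
Stationarity (grad_x L = 0): Q x + c + A^T lambda = 0.
Primal feasibility: A x = b.

This gives the KKT block system:
  [ Q   A^T ] [ x     ]   [-c ]
  [ A    0  ] [ lambda ] = [ b ]

Solving the linear system:
  x*      = (0.0359, -0.8924, 0.2151)
  lambda* = (-1.6653, 3.4263)
  f(x*)   = 5.1773

x* = (0.0359, -0.8924, 0.2151), lambda* = (-1.6653, 3.4263)


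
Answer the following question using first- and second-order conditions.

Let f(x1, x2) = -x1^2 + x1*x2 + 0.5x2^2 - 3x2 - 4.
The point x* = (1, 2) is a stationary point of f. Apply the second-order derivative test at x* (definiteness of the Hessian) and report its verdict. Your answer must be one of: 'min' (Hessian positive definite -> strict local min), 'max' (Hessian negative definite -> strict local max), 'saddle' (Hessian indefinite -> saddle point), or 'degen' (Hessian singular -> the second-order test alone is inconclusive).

Compute the Hessian H = grad^2 f:
  H = [[-2, 1], [1, 1]]
Verify stationarity: grad f(x*) = H x* + g = (0, 0).
Eigenvalues of H: -2.3028, 1.3028.
Eigenvalues have mixed signs, so H is indefinite -> x* is a saddle point.

saddle


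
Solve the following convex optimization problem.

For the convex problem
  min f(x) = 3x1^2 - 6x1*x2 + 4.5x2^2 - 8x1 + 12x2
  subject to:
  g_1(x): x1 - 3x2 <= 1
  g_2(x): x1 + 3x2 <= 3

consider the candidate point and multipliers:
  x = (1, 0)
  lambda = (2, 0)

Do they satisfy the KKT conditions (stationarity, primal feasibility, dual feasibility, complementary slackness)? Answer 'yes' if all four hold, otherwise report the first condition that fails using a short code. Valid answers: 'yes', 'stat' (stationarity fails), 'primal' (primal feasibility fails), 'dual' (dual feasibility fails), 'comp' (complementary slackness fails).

Gradient of f: grad f(x) = Q x + c = (-2, 6)
Constraint values g_i(x) = a_i^T x - b_i:
  g_1((1, 0)) = 0
  g_2((1, 0)) = -2
Stationarity residual: grad f(x) + sum_i lambda_i a_i = (0, 0)
  -> stationarity OK
Primal feasibility (all g_i <= 0): OK
Dual feasibility (all lambda_i >= 0): OK
Complementary slackness (lambda_i * g_i(x) = 0 for all i): OK

Verdict: yes, KKT holds.

yes


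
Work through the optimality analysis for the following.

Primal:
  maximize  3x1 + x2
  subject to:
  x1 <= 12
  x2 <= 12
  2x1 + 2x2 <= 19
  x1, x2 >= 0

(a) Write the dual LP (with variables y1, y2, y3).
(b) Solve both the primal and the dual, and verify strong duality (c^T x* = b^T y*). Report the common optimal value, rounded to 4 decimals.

The standard primal-dual pair for 'max c^T x s.t. A x <= b, x >= 0' is:
  Dual:  min b^T y  s.t.  A^T y >= c,  y >= 0.

So the dual LP is:
  minimize  12y1 + 12y2 + 19y3
  subject to:
    y1 + 2y3 >= 3
    y2 + 2y3 >= 1
    y1, y2, y3 >= 0

Solving the primal: x* = (9.5, 0).
  primal value c^T x* = 28.5.
Solving the dual: y* = (0, 0, 1.5).
  dual value b^T y* = 28.5.
Strong duality: c^T x* = b^T y*. Confirmed.

28.5


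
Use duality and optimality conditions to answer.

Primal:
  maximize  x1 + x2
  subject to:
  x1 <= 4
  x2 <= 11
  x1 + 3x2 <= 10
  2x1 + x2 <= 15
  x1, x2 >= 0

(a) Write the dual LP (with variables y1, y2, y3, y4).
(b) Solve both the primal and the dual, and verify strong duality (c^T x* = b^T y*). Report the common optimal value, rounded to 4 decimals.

The standard primal-dual pair for 'max c^T x s.t. A x <= b, x >= 0' is:
  Dual:  min b^T y  s.t.  A^T y >= c,  y >= 0.

So the dual LP is:
  minimize  4y1 + 11y2 + 10y3 + 15y4
  subject to:
    y1 + y3 + 2y4 >= 1
    y2 + 3y3 + y4 >= 1
    y1, y2, y3, y4 >= 0

Solving the primal: x* = (4, 2).
  primal value c^T x* = 6.
Solving the dual: y* = (0.6667, 0, 0.3333, 0).
  dual value b^T y* = 6.
Strong duality: c^T x* = b^T y*. Confirmed.

6


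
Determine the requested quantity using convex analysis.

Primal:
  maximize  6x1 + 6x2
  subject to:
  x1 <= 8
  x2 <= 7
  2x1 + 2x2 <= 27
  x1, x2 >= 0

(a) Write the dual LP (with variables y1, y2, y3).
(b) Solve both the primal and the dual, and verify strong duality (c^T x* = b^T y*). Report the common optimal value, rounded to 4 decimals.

The standard primal-dual pair for 'max c^T x s.t. A x <= b, x >= 0' is:
  Dual:  min b^T y  s.t.  A^T y >= c,  y >= 0.

So the dual LP is:
  minimize  8y1 + 7y2 + 27y3
  subject to:
    y1 + 2y3 >= 6
    y2 + 2y3 >= 6
    y1, y2, y3 >= 0

Solving the primal: x* = (6.5, 7).
  primal value c^T x* = 81.
Solving the dual: y* = (0, 0, 3).
  dual value b^T y* = 81.
Strong duality: c^T x* = b^T y*. Confirmed.

81


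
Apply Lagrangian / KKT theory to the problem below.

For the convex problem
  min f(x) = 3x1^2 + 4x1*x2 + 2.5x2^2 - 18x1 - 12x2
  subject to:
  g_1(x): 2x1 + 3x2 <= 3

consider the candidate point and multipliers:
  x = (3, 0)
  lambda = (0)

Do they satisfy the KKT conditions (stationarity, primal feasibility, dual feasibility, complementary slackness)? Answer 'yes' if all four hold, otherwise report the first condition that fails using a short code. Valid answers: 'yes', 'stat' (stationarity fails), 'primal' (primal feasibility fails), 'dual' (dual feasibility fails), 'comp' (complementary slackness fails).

Gradient of f: grad f(x) = Q x + c = (0, 0)
Constraint values g_i(x) = a_i^T x - b_i:
  g_1((3, 0)) = 3
Stationarity residual: grad f(x) + sum_i lambda_i a_i = (0, 0)
  -> stationarity OK
Primal feasibility (all g_i <= 0): FAILS
Dual feasibility (all lambda_i >= 0): OK
Complementary slackness (lambda_i * g_i(x) = 0 for all i): OK

Verdict: the first failing condition is primal_feasibility -> primal.

primal


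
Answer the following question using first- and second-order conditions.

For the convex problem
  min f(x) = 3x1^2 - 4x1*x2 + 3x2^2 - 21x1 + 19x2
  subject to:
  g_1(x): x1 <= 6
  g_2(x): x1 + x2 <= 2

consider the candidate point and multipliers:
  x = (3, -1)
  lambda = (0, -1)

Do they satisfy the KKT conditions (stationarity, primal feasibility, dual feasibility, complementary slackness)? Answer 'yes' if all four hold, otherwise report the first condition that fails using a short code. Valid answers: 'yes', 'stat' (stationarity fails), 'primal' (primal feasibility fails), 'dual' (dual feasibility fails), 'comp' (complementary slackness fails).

Gradient of f: grad f(x) = Q x + c = (1, 1)
Constraint values g_i(x) = a_i^T x - b_i:
  g_1((3, -1)) = -3
  g_2((3, -1)) = 0
Stationarity residual: grad f(x) + sum_i lambda_i a_i = (0, 0)
  -> stationarity OK
Primal feasibility (all g_i <= 0): OK
Dual feasibility (all lambda_i >= 0): FAILS
Complementary slackness (lambda_i * g_i(x) = 0 for all i): OK

Verdict: the first failing condition is dual_feasibility -> dual.

dual


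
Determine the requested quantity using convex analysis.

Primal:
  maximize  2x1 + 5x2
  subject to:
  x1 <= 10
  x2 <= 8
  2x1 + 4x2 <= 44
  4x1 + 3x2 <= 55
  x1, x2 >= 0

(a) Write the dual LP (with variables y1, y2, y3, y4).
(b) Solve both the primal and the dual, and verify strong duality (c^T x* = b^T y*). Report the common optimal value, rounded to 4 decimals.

The standard primal-dual pair for 'max c^T x s.t. A x <= b, x >= 0' is:
  Dual:  min b^T y  s.t.  A^T y >= c,  y >= 0.

So the dual LP is:
  minimize  10y1 + 8y2 + 44y3 + 55y4
  subject to:
    y1 + 2y3 + 4y4 >= 2
    y2 + 4y3 + 3y4 >= 5
    y1, y2, y3, y4 >= 0

Solving the primal: x* = (6, 8).
  primal value c^T x* = 52.
Solving the dual: y* = (0, 1, 1, 0).
  dual value b^T y* = 52.
Strong duality: c^T x* = b^T y*. Confirmed.

52


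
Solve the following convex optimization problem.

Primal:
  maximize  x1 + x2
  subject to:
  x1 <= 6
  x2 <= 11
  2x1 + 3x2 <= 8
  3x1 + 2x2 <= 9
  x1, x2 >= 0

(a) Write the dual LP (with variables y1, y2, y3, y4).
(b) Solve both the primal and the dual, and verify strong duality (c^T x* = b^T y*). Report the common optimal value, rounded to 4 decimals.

The standard primal-dual pair for 'max c^T x s.t. A x <= b, x >= 0' is:
  Dual:  min b^T y  s.t.  A^T y >= c,  y >= 0.

So the dual LP is:
  minimize  6y1 + 11y2 + 8y3 + 9y4
  subject to:
    y1 + 2y3 + 3y4 >= 1
    y2 + 3y3 + 2y4 >= 1
    y1, y2, y3, y4 >= 0

Solving the primal: x* = (2.2, 1.2).
  primal value c^T x* = 3.4.
Solving the dual: y* = (0, 0, 0.2, 0.2).
  dual value b^T y* = 3.4.
Strong duality: c^T x* = b^T y*. Confirmed.

3.4


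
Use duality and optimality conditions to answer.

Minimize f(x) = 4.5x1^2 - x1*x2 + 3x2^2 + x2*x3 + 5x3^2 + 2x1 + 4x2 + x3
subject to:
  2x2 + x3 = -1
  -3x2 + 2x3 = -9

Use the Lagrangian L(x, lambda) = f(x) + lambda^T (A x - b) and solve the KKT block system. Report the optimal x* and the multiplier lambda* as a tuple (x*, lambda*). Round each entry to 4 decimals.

Form the Lagrangian:
  L(x, lambda) = (1/2) x^T Q x + c^T x + lambda^T (A x - b)
Stationarity (grad_x L = 0): Q x + c + A^T lambda = 0.
Primal feasibility: A x = b.

This gives the KKT block system:
  [ Q   A^T ] [ x     ]   [-c ]
  [ A    0  ] [ lambda ] = [ b ]

Solving the linear system:
  x*      = (-0.1111, 1, -3)
  lambda* = (9.9683, 9.0159)
  f(x*)   = 45.9444

x* = (-0.1111, 1, -3), lambda* = (9.9683, 9.0159)


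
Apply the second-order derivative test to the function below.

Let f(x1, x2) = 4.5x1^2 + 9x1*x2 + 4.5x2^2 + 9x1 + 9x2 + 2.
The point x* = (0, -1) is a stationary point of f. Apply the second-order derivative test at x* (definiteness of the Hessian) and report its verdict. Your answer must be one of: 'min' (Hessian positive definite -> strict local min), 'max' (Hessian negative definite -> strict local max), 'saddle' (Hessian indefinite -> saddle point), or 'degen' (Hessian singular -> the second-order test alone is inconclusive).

Compute the Hessian H = grad^2 f:
  H = [[9, 9], [9, 9]]
Verify stationarity: grad f(x*) = H x* + g = (0, 0).
Eigenvalues of H: 0, 18.
H has a zero eigenvalue (singular; positive semidefinite but not definite), so H is neither positive definite, negative definite, nor indefinite. The second-order test alone is inconclusive -> degen.
(Indeed, f is constant along the null direction of H through x*, so x* is not a strict local extremum.)

degen


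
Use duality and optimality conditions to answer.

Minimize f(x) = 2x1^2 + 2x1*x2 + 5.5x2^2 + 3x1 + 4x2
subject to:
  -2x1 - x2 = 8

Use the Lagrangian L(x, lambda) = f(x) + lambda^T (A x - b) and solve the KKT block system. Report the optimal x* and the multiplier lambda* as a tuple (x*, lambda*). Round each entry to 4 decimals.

Form the Lagrangian:
  L(x, lambda) = (1/2) x^T Q x + c^T x + lambda^T (A x - b)
Stationarity (grad_x L = 0): Q x + c + A^T lambda = 0.
Primal feasibility: A x = b.

This gives the KKT block system:
  [ Q   A^T ] [ x     ]   [-c ]
  [ A    0  ] [ lambda ] = [ b ]

Solving the linear system:
  x*      = (-3.875, -0.25)
  lambda* = (-6.5)
  f(x*)   = 19.6875

x* = (-3.875, -0.25), lambda* = (-6.5)


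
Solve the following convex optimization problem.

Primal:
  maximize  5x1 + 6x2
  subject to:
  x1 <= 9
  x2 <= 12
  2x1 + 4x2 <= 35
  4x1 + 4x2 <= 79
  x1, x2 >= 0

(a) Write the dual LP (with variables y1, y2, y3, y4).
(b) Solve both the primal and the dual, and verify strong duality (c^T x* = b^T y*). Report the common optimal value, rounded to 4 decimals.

The standard primal-dual pair for 'max c^T x s.t. A x <= b, x >= 0' is:
  Dual:  min b^T y  s.t.  A^T y >= c,  y >= 0.

So the dual LP is:
  minimize  9y1 + 12y2 + 35y3 + 79y4
  subject to:
    y1 + 2y3 + 4y4 >= 5
    y2 + 4y3 + 4y4 >= 6
    y1, y2, y3, y4 >= 0

Solving the primal: x* = (9, 4.25).
  primal value c^T x* = 70.5.
Solving the dual: y* = (2, 0, 1.5, 0).
  dual value b^T y* = 70.5.
Strong duality: c^T x* = b^T y*. Confirmed.

70.5


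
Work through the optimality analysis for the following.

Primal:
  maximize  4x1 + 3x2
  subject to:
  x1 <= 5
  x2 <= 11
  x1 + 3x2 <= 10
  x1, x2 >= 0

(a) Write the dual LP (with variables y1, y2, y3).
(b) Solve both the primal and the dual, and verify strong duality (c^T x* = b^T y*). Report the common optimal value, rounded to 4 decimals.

The standard primal-dual pair for 'max c^T x s.t. A x <= b, x >= 0' is:
  Dual:  min b^T y  s.t.  A^T y >= c,  y >= 0.

So the dual LP is:
  minimize  5y1 + 11y2 + 10y3
  subject to:
    y1 + y3 >= 4
    y2 + 3y3 >= 3
    y1, y2, y3 >= 0

Solving the primal: x* = (5, 1.6667).
  primal value c^T x* = 25.
Solving the dual: y* = (3, 0, 1).
  dual value b^T y* = 25.
Strong duality: c^T x* = b^T y*. Confirmed.

25


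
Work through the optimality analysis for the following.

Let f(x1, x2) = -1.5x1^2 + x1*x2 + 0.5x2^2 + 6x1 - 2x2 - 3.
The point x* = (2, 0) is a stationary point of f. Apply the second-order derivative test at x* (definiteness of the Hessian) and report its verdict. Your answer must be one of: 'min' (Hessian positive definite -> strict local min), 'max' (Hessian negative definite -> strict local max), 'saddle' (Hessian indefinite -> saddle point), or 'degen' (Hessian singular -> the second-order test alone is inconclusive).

Compute the Hessian H = grad^2 f:
  H = [[-3, 1], [1, 1]]
Verify stationarity: grad f(x*) = H x* + g = (0, 0).
Eigenvalues of H: -3.2361, 1.2361.
Eigenvalues have mixed signs, so H is indefinite -> x* is a saddle point.

saddle


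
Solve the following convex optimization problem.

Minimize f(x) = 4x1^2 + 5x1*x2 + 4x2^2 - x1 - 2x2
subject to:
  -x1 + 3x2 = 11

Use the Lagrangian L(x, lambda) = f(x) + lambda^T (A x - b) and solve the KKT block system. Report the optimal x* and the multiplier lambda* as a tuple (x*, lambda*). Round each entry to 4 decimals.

Form the Lagrangian:
  L(x, lambda) = (1/2) x^T Q x + c^T x + lambda^T (A x - b)
Stationarity (grad_x L = 0): Q x + c + A^T lambda = 0.
Primal feasibility: A x = b.

This gives the KKT block system:
  [ Q   A^T ] [ x     ]   [-c ]
  [ A    0  ] [ lambda ] = [ b ]

Solving the linear system:
  x*      = (-2.1636, 2.9455)
  lambda* = (-3.5818)
  f(x*)   = 17.8364

x* = (-2.1636, 2.9455), lambda* = (-3.5818)


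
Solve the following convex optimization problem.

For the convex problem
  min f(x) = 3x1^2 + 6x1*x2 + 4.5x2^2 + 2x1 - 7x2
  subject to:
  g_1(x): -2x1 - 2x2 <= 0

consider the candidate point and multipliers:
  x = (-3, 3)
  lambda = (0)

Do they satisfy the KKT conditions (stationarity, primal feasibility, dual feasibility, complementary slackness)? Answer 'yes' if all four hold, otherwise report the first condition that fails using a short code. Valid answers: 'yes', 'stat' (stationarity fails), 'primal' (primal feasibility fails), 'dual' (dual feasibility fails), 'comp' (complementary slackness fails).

Gradient of f: grad f(x) = Q x + c = (2, 2)
Constraint values g_i(x) = a_i^T x - b_i:
  g_1((-3, 3)) = 0
Stationarity residual: grad f(x) + sum_i lambda_i a_i = (2, 2)
  -> stationarity FAILS
Primal feasibility (all g_i <= 0): OK
Dual feasibility (all lambda_i >= 0): OK
Complementary slackness (lambda_i * g_i(x) = 0 for all i): OK

Verdict: the first failing condition is stationarity -> stat.

stat


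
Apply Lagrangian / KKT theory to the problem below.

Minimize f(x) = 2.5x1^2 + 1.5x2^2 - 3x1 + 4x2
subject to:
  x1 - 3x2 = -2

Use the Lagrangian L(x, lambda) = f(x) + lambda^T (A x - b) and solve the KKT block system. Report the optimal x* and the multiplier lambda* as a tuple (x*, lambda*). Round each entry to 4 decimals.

Form the Lagrangian:
  L(x, lambda) = (1/2) x^T Q x + c^T x + lambda^T (A x - b)
Stationarity (grad_x L = 0): Q x + c + A^T lambda = 0.
Primal feasibility: A x = b.

This gives the KKT block system:
  [ Q   A^T ] [ x     ]   [-c ]
  [ A    0  ] [ lambda ] = [ b ]

Solving the linear system:
  x*      = (0.1875, 0.7292)
  lambda* = (2.0625)
  f(x*)   = 3.2396

x* = (0.1875, 0.7292), lambda* = (2.0625)


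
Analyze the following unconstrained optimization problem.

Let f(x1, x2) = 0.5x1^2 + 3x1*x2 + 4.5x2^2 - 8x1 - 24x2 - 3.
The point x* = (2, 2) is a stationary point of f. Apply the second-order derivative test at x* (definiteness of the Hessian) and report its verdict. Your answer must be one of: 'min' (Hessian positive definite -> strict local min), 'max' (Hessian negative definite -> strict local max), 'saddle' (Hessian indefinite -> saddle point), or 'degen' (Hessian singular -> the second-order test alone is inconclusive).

Compute the Hessian H = grad^2 f:
  H = [[1, 3], [3, 9]]
Verify stationarity: grad f(x*) = H x* + g = (0, 0).
Eigenvalues of H: 0, 10.
H has a zero eigenvalue (singular; positive semidefinite but not definite), so H is neither positive definite, negative definite, nor indefinite. The second-order test alone is inconclusive -> degen.
(Indeed, f is constant along the null direction of H through x*, so x* is not a strict local extremum.)

degen


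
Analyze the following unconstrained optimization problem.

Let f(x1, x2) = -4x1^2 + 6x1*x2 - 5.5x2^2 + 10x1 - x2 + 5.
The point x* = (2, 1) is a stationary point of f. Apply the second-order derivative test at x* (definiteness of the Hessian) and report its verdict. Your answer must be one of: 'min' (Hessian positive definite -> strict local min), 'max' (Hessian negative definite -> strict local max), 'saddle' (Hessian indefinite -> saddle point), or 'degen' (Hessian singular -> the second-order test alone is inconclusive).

Compute the Hessian H = grad^2 f:
  H = [[-8, 6], [6, -11]]
Verify stationarity: grad f(x*) = H x* + g = (0, 0).
Eigenvalues of H: -15.6847, -3.3153.
Both eigenvalues < 0, so H is negative definite -> x* is a strict local max.

max


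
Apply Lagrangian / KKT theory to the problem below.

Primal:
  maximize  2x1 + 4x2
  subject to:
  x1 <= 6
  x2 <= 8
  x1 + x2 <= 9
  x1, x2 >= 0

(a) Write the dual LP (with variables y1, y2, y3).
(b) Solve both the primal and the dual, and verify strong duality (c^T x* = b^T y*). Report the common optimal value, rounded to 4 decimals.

The standard primal-dual pair for 'max c^T x s.t. A x <= b, x >= 0' is:
  Dual:  min b^T y  s.t.  A^T y >= c,  y >= 0.

So the dual LP is:
  minimize  6y1 + 8y2 + 9y3
  subject to:
    y1 + y3 >= 2
    y2 + y3 >= 4
    y1, y2, y3 >= 0

Solving the primal: x* = (1, 8).
  primal value c^T x* = 34.
Solving the dual: y* = (0, 2, 2).
  dual value b^T y* = 34.
Strong duality: c^T x* = b^T y*. Confirmed.

34


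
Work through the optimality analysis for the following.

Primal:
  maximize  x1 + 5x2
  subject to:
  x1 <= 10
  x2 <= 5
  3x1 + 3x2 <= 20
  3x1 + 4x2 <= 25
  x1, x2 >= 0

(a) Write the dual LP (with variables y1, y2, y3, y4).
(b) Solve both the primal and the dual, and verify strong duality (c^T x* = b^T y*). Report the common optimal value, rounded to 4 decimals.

The standard primal-dual pair for 'max c^T x s.t. A x <= b, x >= 0' is:
  Dual:  min b^T y  s.t.  A^T y >= c,  y >= 0.

So the dual LP is:
  minimize  10y1 + 5y2 + 20y3 + 25y4
  subject to:
    y1 + 3y3 + 3y4 >= 1
    y2 + 3y3 + 4y4 >= 5
    y1, y2, y3, y4 >= 0

Solving the primal: x* = (1.6667, 5).
  primal value c^T x* = 26.6667.
Solving the dual: y* = (0, 3.6667, 0, 0.3333).
  dual value b^T y* = 26.6667.
Strong duality: c^T x* = b^T y*. Confirmed.

26.6667
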